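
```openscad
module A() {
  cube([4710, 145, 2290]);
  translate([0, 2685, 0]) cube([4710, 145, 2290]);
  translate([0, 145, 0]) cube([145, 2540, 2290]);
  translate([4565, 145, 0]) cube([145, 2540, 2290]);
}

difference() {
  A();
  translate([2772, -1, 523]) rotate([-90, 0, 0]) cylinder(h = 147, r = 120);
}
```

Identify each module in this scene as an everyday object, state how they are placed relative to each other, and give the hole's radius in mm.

A is a house frame. The house frame has a circular hole through its front wall. The hole's radius is 120 mm.

The subtracted cylinder has r = 120 mm.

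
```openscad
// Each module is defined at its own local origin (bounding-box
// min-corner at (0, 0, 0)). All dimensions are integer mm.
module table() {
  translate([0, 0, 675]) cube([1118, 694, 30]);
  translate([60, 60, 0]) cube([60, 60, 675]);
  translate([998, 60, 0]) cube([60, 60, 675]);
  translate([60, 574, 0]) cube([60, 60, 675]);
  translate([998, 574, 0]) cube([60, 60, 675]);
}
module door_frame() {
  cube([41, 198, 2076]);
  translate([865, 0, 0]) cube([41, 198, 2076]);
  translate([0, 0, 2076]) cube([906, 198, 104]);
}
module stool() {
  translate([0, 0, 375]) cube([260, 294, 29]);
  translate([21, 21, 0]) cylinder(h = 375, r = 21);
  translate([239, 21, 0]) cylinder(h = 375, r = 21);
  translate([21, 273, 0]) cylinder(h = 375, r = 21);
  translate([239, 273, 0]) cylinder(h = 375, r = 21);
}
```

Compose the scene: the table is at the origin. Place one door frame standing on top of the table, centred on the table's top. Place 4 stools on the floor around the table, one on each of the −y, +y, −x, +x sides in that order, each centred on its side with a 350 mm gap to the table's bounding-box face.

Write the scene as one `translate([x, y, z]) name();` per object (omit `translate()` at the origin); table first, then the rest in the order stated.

table();
translate([106, 248, 705]) door_frame();
translate([429, -644, 0]) stool();
translate([429, 1044, 0]) stool();
translate([-610, 200, 0]) stool();
translate([1468, 200, 0]) stool();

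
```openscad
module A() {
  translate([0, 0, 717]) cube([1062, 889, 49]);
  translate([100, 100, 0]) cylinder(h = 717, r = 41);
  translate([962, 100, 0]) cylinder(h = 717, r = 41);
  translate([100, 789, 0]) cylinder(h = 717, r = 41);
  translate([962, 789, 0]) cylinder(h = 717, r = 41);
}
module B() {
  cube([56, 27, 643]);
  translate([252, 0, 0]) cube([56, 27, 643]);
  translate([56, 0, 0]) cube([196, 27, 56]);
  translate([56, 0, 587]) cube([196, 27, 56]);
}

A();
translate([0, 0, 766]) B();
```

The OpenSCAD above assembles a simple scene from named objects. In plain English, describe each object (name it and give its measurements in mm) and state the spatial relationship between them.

A is a table: top 1062 mm (x) × 889 mm (y), 49 mm thick, upper face at z = 766 mm, on four round legs of 82 mm diameter, each leg's bounding box inset 59 mm from the nearest pair of top edges, running from z = 0 to the bottom of the top.

B is a picture frame with a 196×531 mm rectangular opening (x by z) and a uniform 56 mm border on every side. Frame depth is 27 mm along y. It is built from two vertical stiles running the full outside height and two horizontal rails spanning the gap between the stiles.

The picture frame is on top of the table.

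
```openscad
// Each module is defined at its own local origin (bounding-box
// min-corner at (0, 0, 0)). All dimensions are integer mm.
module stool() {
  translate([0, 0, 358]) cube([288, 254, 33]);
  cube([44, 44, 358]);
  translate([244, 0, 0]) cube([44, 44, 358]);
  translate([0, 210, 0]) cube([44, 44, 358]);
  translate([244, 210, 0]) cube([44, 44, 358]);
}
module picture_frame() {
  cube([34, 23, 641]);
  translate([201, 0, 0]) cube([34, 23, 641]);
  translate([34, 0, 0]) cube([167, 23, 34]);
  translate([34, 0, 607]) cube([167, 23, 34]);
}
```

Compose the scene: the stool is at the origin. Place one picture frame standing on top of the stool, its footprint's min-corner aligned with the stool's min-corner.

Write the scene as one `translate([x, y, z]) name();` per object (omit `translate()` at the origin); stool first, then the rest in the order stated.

stool();
translate([0, 0, 391]) picture_frame();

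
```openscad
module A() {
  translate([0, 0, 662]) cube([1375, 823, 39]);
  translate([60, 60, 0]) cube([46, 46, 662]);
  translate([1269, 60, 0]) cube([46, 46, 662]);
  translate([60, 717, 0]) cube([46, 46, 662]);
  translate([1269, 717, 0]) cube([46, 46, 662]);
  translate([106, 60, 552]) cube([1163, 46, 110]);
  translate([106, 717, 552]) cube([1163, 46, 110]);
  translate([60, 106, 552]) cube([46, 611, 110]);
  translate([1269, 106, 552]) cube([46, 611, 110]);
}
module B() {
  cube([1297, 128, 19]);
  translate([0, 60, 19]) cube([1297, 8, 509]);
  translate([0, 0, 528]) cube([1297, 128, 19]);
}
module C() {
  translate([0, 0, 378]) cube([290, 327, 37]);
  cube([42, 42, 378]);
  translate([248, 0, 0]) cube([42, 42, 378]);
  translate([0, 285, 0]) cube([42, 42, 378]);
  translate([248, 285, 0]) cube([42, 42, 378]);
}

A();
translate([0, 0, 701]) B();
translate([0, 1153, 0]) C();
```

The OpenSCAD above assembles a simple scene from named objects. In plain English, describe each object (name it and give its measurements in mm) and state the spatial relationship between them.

A is a table: top 1375 mm (x) × 823 mm (y), 39 mm thick, upper face at z = 701 mm, on four 46×46 mm square legs, each inset 60 mm from the nearest pair of top edges, running from z = 0 to the bottom of the top. Four apron rails, 46 mm thick and 110 mm tall, run between adjacent legs with their top edges flush with the underside of the top and their outer faces flush with the legs' outer faces.

B is an I-beam lying along x, 1297 mm long. Overall section height 547 mm. Two flanges 128 mm wide (y) and 19 mm thick, one on the floor and one at the top; a web 8 mm thick runs between them, centred on the flange width.

C is a four-legged stool. The seat is 290×327 mm, 37 mm thick, top at z = 415 mm. It stands on four square legs, each 42×42 mm in cross-section, from z = 0 to the seat underside, each flush with a corner of the seat.

The I-beam is on top of the table. The stool is on the floor beside the table on its +y side.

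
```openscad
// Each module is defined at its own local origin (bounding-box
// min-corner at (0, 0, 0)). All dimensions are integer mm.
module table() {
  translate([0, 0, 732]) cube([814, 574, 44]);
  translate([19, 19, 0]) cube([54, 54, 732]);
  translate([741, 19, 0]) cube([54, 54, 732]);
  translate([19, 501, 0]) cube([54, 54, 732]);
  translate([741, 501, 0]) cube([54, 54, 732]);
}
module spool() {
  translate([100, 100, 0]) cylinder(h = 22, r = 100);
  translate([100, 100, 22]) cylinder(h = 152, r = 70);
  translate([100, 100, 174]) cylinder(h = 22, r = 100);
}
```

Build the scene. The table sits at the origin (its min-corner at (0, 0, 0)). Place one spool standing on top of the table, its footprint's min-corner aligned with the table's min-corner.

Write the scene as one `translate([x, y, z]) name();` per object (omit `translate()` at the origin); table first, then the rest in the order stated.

table();
translate([0, 0, 776]) spool();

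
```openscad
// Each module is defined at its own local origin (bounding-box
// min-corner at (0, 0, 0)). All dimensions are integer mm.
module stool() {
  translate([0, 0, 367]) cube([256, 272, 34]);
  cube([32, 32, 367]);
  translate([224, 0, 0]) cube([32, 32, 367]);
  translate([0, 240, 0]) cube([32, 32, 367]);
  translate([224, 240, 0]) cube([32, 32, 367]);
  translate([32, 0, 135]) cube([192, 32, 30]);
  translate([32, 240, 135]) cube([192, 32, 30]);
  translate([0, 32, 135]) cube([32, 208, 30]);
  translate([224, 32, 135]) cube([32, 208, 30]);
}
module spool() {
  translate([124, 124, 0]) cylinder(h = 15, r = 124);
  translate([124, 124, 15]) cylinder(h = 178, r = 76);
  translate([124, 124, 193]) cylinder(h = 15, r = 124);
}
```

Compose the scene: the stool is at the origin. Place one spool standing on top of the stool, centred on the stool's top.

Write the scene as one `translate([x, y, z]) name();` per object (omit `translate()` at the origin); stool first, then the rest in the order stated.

stool();
translate([4, 12, 401]) spool();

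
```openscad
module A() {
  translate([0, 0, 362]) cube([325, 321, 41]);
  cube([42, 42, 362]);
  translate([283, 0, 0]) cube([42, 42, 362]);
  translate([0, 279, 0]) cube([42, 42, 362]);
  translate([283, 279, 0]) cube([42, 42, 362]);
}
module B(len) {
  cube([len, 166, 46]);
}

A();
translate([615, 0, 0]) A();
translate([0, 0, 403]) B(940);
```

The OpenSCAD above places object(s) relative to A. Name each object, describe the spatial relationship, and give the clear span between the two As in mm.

Second stool starts at x = 615; first ends at x = 325; clear span = 615 − 325 = 290 mm.

A is a stool. B is a beam. A beam spans the tops of two stools. The clear span between the two stools is 290 mm.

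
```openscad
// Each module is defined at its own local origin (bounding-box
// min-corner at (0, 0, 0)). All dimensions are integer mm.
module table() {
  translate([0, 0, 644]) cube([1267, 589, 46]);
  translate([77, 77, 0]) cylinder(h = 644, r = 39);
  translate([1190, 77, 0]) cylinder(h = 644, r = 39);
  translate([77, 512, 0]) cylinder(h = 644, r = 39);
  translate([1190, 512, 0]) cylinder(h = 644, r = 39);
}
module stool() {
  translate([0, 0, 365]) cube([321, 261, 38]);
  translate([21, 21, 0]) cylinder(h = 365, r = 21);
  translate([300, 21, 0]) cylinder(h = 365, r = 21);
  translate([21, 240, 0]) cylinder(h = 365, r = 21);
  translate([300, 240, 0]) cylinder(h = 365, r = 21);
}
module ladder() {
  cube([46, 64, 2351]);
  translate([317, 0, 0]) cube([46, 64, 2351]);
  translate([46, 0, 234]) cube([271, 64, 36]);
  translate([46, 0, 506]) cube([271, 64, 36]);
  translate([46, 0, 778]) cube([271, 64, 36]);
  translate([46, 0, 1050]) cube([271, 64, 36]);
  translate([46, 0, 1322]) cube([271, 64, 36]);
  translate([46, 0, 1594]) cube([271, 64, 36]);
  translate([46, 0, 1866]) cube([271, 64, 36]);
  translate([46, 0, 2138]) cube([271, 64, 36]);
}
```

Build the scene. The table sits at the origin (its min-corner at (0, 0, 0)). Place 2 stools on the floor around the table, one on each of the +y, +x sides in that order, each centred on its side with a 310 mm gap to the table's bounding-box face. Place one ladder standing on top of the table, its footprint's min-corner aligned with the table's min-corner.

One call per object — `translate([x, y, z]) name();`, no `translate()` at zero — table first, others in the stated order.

table();
translate([473, 899, 0]) stool();
translate([1577, 164, 0]) stool();
translate([0, 0, 690]) ladder();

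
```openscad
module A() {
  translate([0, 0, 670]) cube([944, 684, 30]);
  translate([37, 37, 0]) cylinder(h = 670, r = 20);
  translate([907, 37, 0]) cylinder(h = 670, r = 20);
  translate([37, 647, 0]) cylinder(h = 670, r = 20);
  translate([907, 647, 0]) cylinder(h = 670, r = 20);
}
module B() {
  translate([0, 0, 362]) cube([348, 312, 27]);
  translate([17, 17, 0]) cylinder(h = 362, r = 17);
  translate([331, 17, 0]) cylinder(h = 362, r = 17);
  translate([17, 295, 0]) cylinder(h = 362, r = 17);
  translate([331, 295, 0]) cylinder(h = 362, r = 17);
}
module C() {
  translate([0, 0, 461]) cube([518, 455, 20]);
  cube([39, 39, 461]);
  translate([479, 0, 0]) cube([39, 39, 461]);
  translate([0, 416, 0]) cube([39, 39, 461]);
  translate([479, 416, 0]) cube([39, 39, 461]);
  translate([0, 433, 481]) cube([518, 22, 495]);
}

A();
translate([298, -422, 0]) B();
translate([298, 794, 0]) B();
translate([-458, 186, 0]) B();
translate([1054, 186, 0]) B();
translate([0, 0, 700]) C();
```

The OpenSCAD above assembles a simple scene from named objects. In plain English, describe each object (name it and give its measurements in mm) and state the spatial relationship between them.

A is a table: top 944 mm (x) × 684 mm (y), 30 mm thick, upper face at z = 700 mm, on four round legs of 40 mm diameter, each leg's bounding box inset 17 mm from the nearest pair of top edges, running from z = 0 to the bottom of the top.

B is a simple wooden stool: a rectangular seat 348 mm (x) by 312 mm (y), 27 mm thick, top face at z = 389 mm, on four round legs, each 34 mm in diameter. The legs rest on z = 0, each leg's axis is inset half a diameter from the nearest pair of seat edges (so the leg's bounding box is flush with the corner).

C is a chair. The seat is a 518×455×20 mm slab with its top at z = 481 mm, on four 39×39 mm corner legs (flush with the seat edges, standing on z = 0). A flat backrest 22 mm thick, 495 mm tall, spans the full seat width and rises from the seat top along its +y edge, rear face flush with the rear of the seat.

Four stools sit around the table at the −y, +y, −x, +x sides. The chair is on top of the table.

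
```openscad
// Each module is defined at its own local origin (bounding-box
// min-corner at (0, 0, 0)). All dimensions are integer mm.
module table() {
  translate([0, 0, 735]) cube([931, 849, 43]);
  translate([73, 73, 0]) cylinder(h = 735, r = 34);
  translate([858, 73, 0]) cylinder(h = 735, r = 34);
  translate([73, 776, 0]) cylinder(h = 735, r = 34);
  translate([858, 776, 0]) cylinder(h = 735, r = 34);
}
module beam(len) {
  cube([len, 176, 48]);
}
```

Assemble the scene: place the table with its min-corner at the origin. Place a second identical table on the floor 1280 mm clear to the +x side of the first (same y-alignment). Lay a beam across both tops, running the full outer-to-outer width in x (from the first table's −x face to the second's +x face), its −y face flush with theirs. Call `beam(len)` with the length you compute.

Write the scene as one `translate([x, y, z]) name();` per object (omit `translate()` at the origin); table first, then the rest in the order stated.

table();
translate([2211, 0, 0]) table();
translate([0, 0, 778]) beam(3142);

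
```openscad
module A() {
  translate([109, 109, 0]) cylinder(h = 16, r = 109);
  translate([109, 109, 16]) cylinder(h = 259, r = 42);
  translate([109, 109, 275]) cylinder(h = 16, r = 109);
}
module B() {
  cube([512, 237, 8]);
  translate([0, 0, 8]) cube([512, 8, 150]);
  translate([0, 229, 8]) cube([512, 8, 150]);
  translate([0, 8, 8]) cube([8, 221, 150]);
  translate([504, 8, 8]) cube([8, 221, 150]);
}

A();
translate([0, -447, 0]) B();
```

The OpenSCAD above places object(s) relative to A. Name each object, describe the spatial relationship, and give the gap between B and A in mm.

A is a spool. B is an open box. The open box is on the floor beside the spool on its −y side. The gap between the open box and the spool is 210 mm.

The open box's nearest face is 210 mm from the spool's −y face.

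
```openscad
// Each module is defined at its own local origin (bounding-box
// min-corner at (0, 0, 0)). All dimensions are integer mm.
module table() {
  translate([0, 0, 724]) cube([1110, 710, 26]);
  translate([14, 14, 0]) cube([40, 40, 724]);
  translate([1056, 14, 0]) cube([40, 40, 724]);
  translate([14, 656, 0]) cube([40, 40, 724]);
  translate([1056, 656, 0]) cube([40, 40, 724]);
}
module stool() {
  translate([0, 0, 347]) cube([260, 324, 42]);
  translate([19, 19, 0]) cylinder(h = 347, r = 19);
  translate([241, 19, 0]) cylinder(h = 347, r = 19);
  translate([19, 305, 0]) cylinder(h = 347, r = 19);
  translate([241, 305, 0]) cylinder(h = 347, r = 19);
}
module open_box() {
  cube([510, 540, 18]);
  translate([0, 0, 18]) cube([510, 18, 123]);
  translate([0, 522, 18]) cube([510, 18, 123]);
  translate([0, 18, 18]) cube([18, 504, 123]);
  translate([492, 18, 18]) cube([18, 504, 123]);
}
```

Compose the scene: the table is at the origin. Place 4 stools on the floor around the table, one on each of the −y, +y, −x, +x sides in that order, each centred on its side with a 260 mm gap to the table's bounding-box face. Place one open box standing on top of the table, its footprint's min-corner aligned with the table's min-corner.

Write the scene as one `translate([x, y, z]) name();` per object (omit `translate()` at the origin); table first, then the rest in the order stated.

table();
translate([425, -584, 0]) stool();
translate([425, 970, 0]) stool();
translate([-520, 193, 0]) stool();
translate([1370, 193, 0]) stool();
translate([0, 0, 750]) open_box();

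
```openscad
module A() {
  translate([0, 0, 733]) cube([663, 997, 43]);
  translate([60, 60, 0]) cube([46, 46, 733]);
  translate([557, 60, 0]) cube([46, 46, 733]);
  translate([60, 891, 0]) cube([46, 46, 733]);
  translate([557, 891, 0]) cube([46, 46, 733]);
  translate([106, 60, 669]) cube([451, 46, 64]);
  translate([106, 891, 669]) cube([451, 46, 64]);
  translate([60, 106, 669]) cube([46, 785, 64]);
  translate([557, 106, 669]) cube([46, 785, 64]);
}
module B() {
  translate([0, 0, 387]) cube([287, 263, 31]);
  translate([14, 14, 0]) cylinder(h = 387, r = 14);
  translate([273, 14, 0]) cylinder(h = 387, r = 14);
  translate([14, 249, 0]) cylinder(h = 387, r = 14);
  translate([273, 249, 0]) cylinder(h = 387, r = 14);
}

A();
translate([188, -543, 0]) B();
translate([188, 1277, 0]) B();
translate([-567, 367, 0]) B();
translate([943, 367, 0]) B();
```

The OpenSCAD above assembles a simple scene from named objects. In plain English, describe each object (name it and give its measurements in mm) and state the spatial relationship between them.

A is a table with a 663×997 mm rectangular top, 43 mm thick, top surface at z = 776 mm, supported by four 46×46 mm square legs, each inset 60 mm from the nearest pair of top edges, running from the floor. Four apron rails, 46 mm thick and 64 mm tall, run between adjacent legs with their top edges flush with the underside of the top and their outer faces flush with the legs' outer faces.

B is a simple wooden stool: a rectangular seat 287 mm (x) by 263 mm (y), 31 mm thick, top face at z = 418 mm, on four round legs, each 28 mm in diameter. The legs rest on z = 0, each leg's axis is inset half a diameter from the nearest pair of seat edges (so the leg's bounding box is flush with the corner).

Four stools sit around the table at the −y, +y, −x, +x sides.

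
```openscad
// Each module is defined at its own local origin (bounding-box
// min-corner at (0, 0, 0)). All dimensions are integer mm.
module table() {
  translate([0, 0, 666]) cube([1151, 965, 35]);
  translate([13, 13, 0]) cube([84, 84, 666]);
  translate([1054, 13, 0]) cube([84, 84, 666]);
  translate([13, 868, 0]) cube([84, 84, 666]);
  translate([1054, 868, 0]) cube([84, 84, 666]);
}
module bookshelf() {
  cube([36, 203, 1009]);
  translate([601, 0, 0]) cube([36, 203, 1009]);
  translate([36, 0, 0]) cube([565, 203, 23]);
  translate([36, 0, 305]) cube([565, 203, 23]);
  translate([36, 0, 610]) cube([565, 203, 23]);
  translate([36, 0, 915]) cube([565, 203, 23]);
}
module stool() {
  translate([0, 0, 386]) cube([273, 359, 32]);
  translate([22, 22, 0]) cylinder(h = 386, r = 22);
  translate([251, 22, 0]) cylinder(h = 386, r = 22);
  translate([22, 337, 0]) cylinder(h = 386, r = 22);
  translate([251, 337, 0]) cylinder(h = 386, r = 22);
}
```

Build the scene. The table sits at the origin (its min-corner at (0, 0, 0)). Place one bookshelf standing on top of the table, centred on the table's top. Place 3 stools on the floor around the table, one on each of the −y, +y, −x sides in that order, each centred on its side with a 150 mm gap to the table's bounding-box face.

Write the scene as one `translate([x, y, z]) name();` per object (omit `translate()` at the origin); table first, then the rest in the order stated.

table();
translate([257, 381, 701]) bookshelf();
translate([439, -509, 0]) stool();
translate([439, 1115, 0]) stool();
translate([-423, 303, 0]) stool();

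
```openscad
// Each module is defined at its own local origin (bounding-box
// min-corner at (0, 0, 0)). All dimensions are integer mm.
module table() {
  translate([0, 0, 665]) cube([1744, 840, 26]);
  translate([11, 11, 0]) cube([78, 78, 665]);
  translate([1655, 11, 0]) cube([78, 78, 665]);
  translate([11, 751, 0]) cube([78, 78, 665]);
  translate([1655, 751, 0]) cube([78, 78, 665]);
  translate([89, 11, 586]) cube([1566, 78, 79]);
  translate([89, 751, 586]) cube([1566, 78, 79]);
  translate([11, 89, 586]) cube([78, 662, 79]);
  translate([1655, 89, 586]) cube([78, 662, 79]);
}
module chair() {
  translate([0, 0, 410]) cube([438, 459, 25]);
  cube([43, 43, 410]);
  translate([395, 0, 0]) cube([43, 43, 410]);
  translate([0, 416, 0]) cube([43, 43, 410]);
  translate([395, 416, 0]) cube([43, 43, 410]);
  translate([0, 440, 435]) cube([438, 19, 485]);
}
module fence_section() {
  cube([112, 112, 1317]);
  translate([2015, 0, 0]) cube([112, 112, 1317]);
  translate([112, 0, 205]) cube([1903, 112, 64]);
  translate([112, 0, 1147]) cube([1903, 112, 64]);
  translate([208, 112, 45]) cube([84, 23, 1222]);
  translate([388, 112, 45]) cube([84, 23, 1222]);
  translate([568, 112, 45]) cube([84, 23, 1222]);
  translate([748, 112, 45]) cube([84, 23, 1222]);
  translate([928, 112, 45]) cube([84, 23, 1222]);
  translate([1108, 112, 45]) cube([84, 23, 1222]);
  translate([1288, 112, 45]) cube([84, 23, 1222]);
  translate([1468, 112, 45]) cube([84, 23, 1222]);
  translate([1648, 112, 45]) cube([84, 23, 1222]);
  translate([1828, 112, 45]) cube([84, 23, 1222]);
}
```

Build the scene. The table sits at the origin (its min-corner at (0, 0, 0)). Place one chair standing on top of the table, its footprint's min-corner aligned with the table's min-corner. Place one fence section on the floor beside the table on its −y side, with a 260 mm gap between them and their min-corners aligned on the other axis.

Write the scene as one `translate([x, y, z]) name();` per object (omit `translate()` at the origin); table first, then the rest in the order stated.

table();
translate([0, 0, 691]) chair();
translate([0, -395, 0]) fence_section();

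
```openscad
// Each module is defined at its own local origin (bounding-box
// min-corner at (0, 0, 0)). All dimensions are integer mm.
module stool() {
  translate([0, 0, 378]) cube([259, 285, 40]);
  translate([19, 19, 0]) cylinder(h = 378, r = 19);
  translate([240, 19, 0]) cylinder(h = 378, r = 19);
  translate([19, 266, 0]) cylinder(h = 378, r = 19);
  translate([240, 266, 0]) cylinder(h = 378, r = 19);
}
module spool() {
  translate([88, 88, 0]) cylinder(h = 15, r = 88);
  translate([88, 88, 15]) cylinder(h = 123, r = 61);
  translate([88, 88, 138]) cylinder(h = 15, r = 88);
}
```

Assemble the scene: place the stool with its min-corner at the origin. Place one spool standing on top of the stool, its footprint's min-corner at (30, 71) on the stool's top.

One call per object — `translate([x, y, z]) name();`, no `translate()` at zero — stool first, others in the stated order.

stool();
translate([30, 71, 418]) spool();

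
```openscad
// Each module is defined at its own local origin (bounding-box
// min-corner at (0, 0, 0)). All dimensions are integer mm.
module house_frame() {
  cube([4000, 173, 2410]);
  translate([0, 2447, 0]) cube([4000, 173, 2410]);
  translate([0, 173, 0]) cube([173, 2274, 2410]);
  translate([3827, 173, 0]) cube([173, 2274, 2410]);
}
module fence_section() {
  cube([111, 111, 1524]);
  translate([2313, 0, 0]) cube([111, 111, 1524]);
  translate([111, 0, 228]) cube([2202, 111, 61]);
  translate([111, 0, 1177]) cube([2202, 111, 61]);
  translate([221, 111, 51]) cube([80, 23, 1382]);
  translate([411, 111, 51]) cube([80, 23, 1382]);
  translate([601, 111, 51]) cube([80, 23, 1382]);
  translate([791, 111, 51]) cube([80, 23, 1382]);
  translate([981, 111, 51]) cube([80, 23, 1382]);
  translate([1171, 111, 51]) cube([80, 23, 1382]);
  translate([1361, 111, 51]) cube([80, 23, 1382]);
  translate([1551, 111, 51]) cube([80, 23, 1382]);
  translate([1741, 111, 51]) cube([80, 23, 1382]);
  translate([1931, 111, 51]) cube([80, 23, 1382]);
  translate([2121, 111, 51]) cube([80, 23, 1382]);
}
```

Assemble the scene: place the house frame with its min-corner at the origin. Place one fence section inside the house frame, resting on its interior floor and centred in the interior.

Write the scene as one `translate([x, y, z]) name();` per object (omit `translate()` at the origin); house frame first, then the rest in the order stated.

house_frame();
translate([788, 1243, 0]) fence_section();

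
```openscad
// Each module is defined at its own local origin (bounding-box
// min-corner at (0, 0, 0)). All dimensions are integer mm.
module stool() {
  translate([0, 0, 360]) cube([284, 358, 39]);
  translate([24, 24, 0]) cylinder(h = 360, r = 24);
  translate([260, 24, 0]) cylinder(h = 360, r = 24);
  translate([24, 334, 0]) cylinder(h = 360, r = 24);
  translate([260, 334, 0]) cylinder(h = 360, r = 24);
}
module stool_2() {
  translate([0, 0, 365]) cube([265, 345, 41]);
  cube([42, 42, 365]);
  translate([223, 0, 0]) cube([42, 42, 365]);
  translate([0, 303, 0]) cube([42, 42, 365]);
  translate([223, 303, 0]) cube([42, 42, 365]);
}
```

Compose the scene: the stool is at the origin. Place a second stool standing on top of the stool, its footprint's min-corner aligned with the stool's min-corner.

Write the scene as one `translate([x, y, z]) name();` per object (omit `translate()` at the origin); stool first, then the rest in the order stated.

stool();
translate([0, 0, 399]) stool_2();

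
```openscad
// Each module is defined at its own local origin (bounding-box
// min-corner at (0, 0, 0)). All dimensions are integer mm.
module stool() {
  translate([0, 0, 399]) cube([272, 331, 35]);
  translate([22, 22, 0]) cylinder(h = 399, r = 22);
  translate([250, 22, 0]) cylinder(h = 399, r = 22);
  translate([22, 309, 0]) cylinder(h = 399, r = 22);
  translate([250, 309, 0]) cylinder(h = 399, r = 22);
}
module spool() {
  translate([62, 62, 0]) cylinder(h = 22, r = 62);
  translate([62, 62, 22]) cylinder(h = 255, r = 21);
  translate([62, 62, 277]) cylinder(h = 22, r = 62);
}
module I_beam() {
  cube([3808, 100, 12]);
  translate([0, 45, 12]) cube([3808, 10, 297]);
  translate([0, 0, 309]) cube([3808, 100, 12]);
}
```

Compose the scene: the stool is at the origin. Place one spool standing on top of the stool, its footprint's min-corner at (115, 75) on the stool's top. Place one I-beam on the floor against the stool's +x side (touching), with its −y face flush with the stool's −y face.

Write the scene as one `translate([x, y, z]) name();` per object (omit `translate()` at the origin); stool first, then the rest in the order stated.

stool();
translate([115, 75, 434]) spool();
translate([272, 0, 0]) I_beam();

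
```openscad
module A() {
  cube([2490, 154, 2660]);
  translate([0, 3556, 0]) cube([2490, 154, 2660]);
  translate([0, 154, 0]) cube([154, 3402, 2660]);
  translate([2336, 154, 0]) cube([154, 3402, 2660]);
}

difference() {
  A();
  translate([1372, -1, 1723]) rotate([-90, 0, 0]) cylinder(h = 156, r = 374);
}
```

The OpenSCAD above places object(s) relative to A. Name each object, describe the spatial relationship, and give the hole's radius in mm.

A is a house frame. The house frame has a circular hole through its front wall. The hole's radius is 374 mm.

The subtracted cylinder has r = 374 mm.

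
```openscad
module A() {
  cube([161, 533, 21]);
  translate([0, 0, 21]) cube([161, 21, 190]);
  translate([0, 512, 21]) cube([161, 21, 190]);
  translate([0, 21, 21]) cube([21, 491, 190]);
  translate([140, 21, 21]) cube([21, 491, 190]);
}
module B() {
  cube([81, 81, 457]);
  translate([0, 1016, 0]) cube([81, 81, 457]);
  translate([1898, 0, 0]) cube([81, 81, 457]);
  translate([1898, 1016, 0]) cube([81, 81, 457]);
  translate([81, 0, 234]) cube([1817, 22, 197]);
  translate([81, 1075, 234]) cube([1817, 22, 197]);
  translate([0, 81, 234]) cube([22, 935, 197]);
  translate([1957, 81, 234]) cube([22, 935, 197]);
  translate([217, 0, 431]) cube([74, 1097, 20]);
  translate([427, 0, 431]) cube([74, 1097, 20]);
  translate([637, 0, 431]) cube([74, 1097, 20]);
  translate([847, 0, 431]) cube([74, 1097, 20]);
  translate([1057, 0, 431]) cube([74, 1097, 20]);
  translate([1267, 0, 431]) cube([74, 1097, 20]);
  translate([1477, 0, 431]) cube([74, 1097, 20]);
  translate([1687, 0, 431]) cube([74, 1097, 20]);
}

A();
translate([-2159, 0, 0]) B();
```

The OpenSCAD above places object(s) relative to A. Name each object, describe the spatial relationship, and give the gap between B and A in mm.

The bed frame's nearest face is 180 mm from the open box's −x face.

A is an open box. B is a bed frame. The bed frame is on the floor beside the open box on its −x side. The gap between the bed frame and the open box is 180 mm.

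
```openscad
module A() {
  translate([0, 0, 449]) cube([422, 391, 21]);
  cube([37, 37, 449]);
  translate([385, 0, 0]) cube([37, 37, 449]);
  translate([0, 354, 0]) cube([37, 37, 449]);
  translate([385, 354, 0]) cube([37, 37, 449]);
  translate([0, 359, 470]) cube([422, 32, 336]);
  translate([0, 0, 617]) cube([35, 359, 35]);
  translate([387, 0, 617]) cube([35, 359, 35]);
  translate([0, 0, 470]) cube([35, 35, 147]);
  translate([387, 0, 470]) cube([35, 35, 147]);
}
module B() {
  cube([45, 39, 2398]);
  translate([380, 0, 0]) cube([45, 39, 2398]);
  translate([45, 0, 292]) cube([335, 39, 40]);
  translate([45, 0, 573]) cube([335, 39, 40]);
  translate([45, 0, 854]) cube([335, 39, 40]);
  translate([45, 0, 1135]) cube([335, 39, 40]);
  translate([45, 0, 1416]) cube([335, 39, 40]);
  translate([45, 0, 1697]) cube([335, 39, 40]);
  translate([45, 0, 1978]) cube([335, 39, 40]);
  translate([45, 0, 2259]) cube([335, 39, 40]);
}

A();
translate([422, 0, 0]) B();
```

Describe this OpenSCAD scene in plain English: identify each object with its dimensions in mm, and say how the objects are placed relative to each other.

A is a chair: 422×391 mm seat, 21 mm thick, top at z = 470 mm, on four 37 mm square corner legs flush with the seat edges. A 32 mm thick backrest slab spans the full seat width, extending 336 mm above the seat top, its back face flush with the seat's +y edge. Two armrests of 35×35 mm section run along each side from the seat's front edge to the front of the backrest, top faces 182 mm above the seat top and outer faces flush with the seat's x-edges; a 35×35 mm post under the front of each armrest stands on the seat at the front corner.

B is a straight ladder. Two 45×39 mm vertical rails, 2398 mm tall, stand 425 mm apart (outside-to-outside) with their front faces coplanar on the −y side. 8 rungs, each 39 mm deep and 40 mm tall, span between the inner faces of the rails, front faces flush with the rails. The lowest rung's underside is at z = 292 mm and rungs are spaced 281 mm apart (underside to underside).

The ladder is against the chair's +x side, with their −y faces flush.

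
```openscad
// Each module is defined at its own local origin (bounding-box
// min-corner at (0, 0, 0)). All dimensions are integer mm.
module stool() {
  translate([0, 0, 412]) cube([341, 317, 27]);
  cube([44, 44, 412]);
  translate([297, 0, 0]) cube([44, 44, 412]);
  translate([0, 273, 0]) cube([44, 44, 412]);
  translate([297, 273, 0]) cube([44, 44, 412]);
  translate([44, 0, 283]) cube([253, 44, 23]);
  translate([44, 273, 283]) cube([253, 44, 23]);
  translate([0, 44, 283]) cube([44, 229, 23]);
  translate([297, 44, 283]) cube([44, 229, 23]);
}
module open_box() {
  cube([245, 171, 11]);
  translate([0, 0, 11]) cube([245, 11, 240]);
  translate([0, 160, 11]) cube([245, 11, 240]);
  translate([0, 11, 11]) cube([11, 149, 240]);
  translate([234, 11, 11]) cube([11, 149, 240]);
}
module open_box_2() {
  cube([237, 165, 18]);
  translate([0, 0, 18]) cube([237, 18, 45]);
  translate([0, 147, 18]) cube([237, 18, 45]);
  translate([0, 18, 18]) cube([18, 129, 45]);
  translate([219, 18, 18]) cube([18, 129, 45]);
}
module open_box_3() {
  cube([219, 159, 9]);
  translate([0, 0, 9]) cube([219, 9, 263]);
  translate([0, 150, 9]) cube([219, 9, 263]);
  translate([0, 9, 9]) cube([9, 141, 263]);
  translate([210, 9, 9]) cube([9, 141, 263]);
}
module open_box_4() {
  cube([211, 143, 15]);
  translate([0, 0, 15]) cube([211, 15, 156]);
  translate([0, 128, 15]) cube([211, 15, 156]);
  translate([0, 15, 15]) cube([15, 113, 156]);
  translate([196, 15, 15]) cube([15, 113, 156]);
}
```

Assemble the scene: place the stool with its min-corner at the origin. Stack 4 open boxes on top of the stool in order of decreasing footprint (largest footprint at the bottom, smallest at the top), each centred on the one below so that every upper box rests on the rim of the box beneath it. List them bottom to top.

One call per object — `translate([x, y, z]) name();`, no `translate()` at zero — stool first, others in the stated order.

stool();
translate([48, 73, 439]) open_box();
translate([52, 76, 690]) open_box_2();
translate([61, 79, 753]) open_box_3();
translate([65, 87, 1025]) open_box_4();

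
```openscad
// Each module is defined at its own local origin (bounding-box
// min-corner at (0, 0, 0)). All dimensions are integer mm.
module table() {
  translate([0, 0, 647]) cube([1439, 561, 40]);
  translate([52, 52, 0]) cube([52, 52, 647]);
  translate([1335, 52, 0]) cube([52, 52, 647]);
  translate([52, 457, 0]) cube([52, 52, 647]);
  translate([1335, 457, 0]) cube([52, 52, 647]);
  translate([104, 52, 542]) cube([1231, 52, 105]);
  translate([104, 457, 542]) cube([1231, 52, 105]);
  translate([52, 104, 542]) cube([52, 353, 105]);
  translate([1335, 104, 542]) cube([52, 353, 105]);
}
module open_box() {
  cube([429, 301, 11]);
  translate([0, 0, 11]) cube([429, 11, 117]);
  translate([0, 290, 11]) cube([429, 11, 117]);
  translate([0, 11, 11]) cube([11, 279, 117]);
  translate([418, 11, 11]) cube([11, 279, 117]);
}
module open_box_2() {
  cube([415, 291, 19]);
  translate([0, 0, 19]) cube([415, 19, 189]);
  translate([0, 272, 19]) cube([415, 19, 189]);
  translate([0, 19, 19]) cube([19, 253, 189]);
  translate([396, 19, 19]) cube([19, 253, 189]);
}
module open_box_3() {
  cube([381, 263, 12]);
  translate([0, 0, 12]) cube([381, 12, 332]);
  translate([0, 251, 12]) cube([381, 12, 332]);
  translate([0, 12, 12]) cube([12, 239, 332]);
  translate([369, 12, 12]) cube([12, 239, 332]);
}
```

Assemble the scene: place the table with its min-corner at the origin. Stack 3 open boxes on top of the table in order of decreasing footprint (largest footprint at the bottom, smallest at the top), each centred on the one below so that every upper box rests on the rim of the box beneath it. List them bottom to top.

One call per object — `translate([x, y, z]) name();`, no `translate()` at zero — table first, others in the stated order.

table();
translate([505, 130, 687]) open_box();
translate([512, 135, 815]) open_box_2();
translate([529, 149, 1023]) open_box_3();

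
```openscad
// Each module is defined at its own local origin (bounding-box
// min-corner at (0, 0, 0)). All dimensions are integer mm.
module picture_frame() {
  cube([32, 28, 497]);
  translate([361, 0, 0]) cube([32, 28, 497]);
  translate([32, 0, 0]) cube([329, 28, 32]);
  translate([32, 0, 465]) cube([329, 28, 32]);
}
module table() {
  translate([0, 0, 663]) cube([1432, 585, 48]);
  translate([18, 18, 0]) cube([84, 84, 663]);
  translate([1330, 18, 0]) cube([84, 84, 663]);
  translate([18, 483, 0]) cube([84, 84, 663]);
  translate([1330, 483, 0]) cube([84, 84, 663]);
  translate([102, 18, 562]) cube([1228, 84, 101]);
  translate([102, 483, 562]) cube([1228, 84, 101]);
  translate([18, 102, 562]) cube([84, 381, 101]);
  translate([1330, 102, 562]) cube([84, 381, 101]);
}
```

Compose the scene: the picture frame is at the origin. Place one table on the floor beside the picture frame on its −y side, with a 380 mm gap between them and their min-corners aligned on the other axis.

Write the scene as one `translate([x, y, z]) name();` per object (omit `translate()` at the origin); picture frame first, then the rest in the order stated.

picture_frame();
translate([0, -965, 0]) table();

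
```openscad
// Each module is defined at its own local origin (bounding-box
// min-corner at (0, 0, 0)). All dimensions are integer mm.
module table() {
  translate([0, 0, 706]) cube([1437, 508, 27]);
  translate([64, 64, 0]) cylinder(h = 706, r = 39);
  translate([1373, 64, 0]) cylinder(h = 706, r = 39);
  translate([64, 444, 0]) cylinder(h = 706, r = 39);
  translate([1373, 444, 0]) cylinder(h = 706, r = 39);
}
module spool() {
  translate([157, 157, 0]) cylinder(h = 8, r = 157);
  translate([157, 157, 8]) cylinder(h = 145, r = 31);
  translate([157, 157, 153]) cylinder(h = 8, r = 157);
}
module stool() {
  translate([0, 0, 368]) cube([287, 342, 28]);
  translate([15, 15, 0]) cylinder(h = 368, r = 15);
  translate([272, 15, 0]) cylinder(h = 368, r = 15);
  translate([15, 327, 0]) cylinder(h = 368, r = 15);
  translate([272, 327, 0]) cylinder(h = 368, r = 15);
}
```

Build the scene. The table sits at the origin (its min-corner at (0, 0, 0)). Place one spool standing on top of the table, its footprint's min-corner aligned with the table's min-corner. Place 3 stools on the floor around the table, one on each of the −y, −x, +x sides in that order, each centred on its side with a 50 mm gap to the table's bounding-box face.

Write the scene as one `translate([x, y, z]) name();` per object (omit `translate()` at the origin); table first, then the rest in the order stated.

table();
translate([0, 0, 733]) spool();
translate([575, -392, 0]) stool();
translate([-337, 83, 0]) stool();
translate([1487, 83, 0]) stool();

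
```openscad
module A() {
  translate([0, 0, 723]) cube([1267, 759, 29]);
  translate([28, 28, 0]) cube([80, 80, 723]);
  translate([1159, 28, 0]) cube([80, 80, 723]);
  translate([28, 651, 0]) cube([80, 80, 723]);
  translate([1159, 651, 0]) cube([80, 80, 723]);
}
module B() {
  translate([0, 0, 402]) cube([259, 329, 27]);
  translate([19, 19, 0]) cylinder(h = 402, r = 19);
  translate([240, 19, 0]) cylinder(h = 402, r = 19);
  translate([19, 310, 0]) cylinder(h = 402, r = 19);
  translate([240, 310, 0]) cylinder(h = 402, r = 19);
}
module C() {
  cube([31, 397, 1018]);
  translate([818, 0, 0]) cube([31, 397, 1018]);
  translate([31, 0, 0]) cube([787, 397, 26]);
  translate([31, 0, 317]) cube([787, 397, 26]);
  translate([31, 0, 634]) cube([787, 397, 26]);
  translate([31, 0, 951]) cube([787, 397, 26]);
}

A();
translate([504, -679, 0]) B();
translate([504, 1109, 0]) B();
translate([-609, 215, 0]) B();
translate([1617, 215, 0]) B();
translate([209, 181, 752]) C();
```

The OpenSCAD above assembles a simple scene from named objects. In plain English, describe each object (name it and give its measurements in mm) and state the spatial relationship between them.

A is a table with a 1267×759 mm rectangular top, 29 mm thick, top surface at z = 752 mm, supported by four 80×80 mm square legs, each inset 28 mm from the nearest pair of top edges, running from the floor.

B is a simple wooden stool: a rectangular seat 259 mm (x) by 329 mm (y), 27 mm thick, top face at z = 429 mm, on four round legs, each 38 mm in diameter. The legs rest on z = 0, each leg's axis is inset half a diameter from the nearest pair of seat edges (so the leg's bounding box is flush with the corner).

C is a bookshelf 849 mm wide overall, 397 mm deep and 1018 mm tall. The two sides are 31 mm thick vertical panels. 4 horizontal shelves of 26 mm thickness span between the inner faces of the sides; the lowest shelf sits on the floor and shelves are stacked with a clear vertical gap of 291 mm between each pair.

Four stools sit around the table at the −y, +y, −x, +x sides. The bookshelf is on top of the table, centred.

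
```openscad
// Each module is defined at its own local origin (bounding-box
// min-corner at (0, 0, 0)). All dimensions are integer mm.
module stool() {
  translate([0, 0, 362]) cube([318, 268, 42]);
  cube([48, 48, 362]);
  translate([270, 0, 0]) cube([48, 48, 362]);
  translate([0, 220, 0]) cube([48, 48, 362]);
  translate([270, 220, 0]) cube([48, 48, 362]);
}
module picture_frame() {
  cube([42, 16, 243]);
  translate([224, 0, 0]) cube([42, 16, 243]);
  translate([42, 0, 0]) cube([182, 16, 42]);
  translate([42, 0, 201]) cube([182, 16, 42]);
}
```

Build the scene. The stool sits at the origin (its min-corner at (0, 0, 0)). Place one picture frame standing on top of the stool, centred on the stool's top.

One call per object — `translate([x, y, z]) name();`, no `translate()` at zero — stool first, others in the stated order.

stool();
translate([26, 126, 404]) picture_frame();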